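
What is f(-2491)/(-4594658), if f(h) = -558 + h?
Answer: 3049/4594658 ≈ 0.00066360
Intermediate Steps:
f(-2491)/(-4594658) = (-558 - 2491)/(-4594658) = -3049*(-1/4594658) = 3049/4594658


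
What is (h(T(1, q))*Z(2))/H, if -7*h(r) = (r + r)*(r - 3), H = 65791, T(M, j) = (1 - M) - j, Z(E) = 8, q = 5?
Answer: -640/460537 ≈ -0.0013897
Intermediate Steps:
T(M, j) = 1 - M - j
h(r) = -2*r*(-3 + r)/7 (h(r) = -(r + r)*(r - 3)/7 = -2*r*(-3 + r)/7)
(h(T(1, q))*Z(2))/H = ((2*(1 - 1*1 - 1*5)*(3 - (1 - 1*1 - 1*5))/7)*8)/65791 = ((2*(1 - 1 - 5)*(3 - (1 - 1 - 5))/7)*8)*(1/65791) = (((2/7)*(-5)*(3 - 1*(-5)))*8)*(1/65791) = (((2/7)*(-5)*(3 + 5))*8)*(1/65791) = (((2/7)*(-5)*8)*8)*(1/65791) = -80/7*8*(1/65791) = -640/7*1/65791 = -640/460537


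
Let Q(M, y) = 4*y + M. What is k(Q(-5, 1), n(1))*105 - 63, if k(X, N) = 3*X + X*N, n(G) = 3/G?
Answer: -693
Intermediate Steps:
Q(M, y) = M + 4*y
k(X, N) = 3*X + N*X
k(Q(-5, 1), n(1))*105 - 63 = ((-5 + 4*1)*(3 + 3/1))*105 - 63 = ((-5 + 4)*(3 + 3*1))*105 - 63 = -(3 + 3)*105 - 63 = -1*6*105 - 63 = -6*105 - 63 = -630 - 63 = -693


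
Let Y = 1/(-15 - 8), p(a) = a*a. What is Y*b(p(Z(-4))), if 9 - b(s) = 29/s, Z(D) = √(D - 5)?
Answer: -110/207 ≈ -0.53140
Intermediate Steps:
Z(D) = √(-5 + D)
p(a) = a²
b(s) = 9 - 29/s
Y = -1/23 (Y = 1/(-23) = -1/23 ≈ -0.043478)
Y*b(p(Z(-4))) = -(9 - 29/(-5 - 4))/23 = -(9 - 29/((√(-9))²))/23 = -(9 - 29/((3*I)²))/23 = -(9 - 29/(-9))/23 = -(9 - 29*(-⅑))/23 = -(9 + 29/9)/23 = -1/23*110/9 = -110/207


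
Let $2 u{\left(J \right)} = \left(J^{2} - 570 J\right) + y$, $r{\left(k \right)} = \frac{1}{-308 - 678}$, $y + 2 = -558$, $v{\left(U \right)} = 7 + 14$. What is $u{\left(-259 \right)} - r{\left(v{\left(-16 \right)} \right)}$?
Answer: $\frac{52788222}{493} \approx 1.0708 \cdot 10^{5}$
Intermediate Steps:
$v{\left(U \right)} = 21$
$y = -560$ ($y = -2 - 558 = -560$)
$r{\left(k \right)} = - \frac{1}{986}$ ($r{\left(k \right)} = \frac{1}{-986} = - \frac{1}{986}$)
$u{\left(J \right)} = -280 + \frac{J^{2}}{2} - 285 J$ ($u{\left(J \right)} = \frac{\left(J^{2} - 570 J\right) - 560}{2} = \frac{-560 + J^{2} - 570 J}{2} = -280 + \frac{J^{2}}{2} - 285 J$)
$u{\left(-259 \right)} - r{\left(v{\left(-16 \right)} \right)} = \left(-280 + \frac{\left(-259\right)^{2}}{2} - -73815\right) - - \frac{1}{986} = \left(-280 + \frac{1}{2} \cdot 67081 + 73815\right) + \frac{1}{986} = \left(-280 + \frac{67081}{2} + 73815\right) + \frac{1}{986} = \frac{214151}{2} + \frac{1}{986} = \frac{52788222}{493}$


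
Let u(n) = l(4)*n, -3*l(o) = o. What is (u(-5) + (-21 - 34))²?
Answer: 21025/9 ≈ 2336.1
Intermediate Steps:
l(o) = -o/3
u(n) = -4*n/3 (u(n) = (-⅓*4)*n = -4*n/3)
(u(-5) + (-21 - 34))² = (-4/3*(-5) + (-21 - 34))² = (20/3 - 55)² = (-145/3)² = 21025/9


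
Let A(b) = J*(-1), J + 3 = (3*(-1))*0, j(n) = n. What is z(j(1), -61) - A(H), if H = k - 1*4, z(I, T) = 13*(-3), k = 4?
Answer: -42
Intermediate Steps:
J = -3 (J = -3 + (3*(-1))*0 = -3 - 3*0 = -3 + 0 = -3)
z(I, T) = -39
H = 0 (H = 4 - 1*4 = 4 - 4 = 0)
A(b) = 3 (A(b) = -3*(-1) = 3)
z(j(1), -61) - A(H) = -39 - 1*3 = -39 - 3 = -42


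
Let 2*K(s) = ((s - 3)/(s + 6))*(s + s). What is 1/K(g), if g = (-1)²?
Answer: -7/2 ≈ -3.5000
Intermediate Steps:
g = 1
K(s) = s*(-3 + s)/(6 + s) (K(s) = (((s - 3)/(s + 6))*(s + s))/2 = (((-3 + s)/(6 + s))*(2*s))/2 = (2*s*(-3 + s)/(6 + s))/2 = s*(-3 + s)/(6 + s))
1/K(g) = 1/(1*(-3 + 1)/(6 + 1)) = 1/(1*(-2)/7) = 1/(1*(⅐)*(-2)) = 1/(-2/7) = -7/2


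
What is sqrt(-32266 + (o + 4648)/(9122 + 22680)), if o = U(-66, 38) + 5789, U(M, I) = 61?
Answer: I*sqrt(8158110086717)/15901 ≈ 179.63*I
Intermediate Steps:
o = 5850 (o = 61 + 5789 = 5850)
sqrt(-32266 + (o + 4648)/(9122 + 22680)) = sqrt(-32266 + (5850 + 4648)/(9122 + 22680)) = sqrt(-32266 + 10498/31802) = sqrt(-32266 + 10498*(1/31802)) = sqrt(-32266 + 5249/15901) = sqrt(-513056417/15901) = I*sqrt(8158110086717)/15901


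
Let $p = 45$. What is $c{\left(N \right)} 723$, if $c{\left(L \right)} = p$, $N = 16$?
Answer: $32535$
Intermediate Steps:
$c{\left(L \right)} = 45$
$c{\left(N \right)} 723 = 45 \cdot 723 = 32535$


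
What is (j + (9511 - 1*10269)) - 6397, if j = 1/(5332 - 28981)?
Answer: -169208596/23649 ≈ -7155.0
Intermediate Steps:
j = -1/23649 (j = 1/(-23649) = -1/23649 ≈ -4.2285e-5)
(j + (9511 - 1*10269)) - 6397 = (-1/23649 + (9511 - 1*10269)) - 6397 = (-1/23649 + (9511 - 10269)) - 6397 = (-1/23649 - 758) - 6397 = -17925943/23649 - 6397 = -169208596/23649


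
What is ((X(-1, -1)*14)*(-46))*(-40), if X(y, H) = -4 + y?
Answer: -128800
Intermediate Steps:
((X(-1, -1)*14)*(-46))*(-40) = (((-4 - 1)*14)*(-46))*(-40) = (-5*14*(-46))*(-40) = -70*(-46)*(-40) = 3220*(-40) = -128800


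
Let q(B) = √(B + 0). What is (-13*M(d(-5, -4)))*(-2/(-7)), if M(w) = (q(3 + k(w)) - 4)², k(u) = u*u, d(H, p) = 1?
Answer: -104/7 ≈ -14.857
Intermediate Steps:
k(u) = u²
q(B) = √B
M(w) = (-4 + √(3 + w²))² (M(w) = (√(3 + w²) - 4)² = (-4 + √(3 + w²))²)
(-13*M(d(-5, -4)))*(-2/(-7)) = (-13*(-4 + √(3 + 1²))²)*(-2/(-7)) = (-13*(-4 + √(3 + 1))²)*(-2*(-⅐)) = -13*(-4 + √4)²*(2/7) = -13*(-4 + 2)²*(2/7) = -13*(-2)²*(2/7) = -13*4*(2/7) = -52*2/7 = -104/7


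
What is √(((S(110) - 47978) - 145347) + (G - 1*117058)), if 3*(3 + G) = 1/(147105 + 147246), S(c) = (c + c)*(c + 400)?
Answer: I*√17171332724783269/294351 ≈ 445.18*I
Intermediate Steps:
S(c) = 2*c*(400 + c) (S(c) = (2*c)*(400 + c) = 2*c*(400 + c))
G = -2649158/883053 (G = -3 + 1/(3*(147105 + 147246)) = -3 + (⅓)/294351 = -3 + (⅓)*(1/294351) = -3 + 1/883053 = -2649158/883053 ≈ -3.0000)
√(((S(110) - 47978) - 145347) + (G - 1*117058)) = √(((2*110*(400 + 110) - 47978) - 145347) + (-2649158/883053 - 1*117058)) = √(((2*110*510 - 47978) - 145347) + (-2649158/883053 - 117058)) = √(((112200 - 47978) - 145347) - 103371067232/883053) = √((64222 - 145347) - 103371067232/883053) = √(-81125 - 103371067232/883053) = √(-175008741857/883053) = I*√17171332724783269/294351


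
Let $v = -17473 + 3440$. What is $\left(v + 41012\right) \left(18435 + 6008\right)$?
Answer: $659447697$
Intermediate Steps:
$v = -14033$
$\left(v + 41012\right) \left(18435 + 6008\right) = \left(-14033 + 41012\right) \left(18435 + 6008\right) = 26979 \cdot 24443 = 659447697$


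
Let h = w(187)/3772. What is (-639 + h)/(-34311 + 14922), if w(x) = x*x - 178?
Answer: 791839/24378436 ≈ 0.032481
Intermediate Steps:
w(x) = -178 + x² (w(x) = x² - 178 = -178 + x²)
h = 34791/3772 (h = (-178 + 187²)/3772 = (-178 + 34969)*(1/3772) = 34791*(1/3772) = 34791/3772 ≈ 9.2235)
(-639 + h)/(-34311 + 14922) = (-639 + 34791/3772)/(-34311 + 14922) = -2375517/3772/(-19389) = -2375517/3772*(-1/19389) = 791839/24378436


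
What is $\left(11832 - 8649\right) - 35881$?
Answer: $-32698$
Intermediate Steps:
$\left(11832 - 8649\right) - 35881 = 3183 - 35881 = -32698$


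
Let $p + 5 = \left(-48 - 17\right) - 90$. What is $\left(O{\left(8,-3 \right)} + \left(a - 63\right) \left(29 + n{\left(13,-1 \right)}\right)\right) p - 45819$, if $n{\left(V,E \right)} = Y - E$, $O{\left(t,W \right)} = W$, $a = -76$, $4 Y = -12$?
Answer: $555141$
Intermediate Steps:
$Y = -3$ ($Y = \frac{1}{4} \left(-12\right) = -3$)
$p = -160$ ($p = -5 - 155 = -160$)
$n{\left(V,E \right)} = -3 - E$
$\left(O{\left(8,-3 \right)} + \left(a - 63\right) \left(29 + n{\left(13,-1 \right)}\right)\right) p - 45819 = \left(-3 + \left(-76 - 63\right) \left(29 - 2\right)\right) \left(-160\right) - 45819 = \left(-3 - 139 \left(29 + \left(-3 + 1\right)\right)\right) \left(-160\right) - 45819 = \left(-3 - 139 \left(29 - 2\right)\right) \left(-160\right) - 45819 = \left(-3 - 3753\right) \left(-160\right) - 45819 = \left(-3756\right) \left(-160\right) - 45819 = 600960 - 45819 = 555141$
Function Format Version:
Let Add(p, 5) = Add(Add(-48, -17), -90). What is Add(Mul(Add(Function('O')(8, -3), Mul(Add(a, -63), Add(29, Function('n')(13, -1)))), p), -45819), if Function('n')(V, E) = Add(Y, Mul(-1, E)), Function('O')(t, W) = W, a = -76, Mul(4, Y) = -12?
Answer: 555141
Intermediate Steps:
Y = -3 (Y = Mul(Rational(1, 4), -12) = -3)
p = -160 (p = Add(-5, Add(Add(-48, -17), -90)) = Add(-5, Add(-65, -90)) = Add(-5, -155) = -160)
Function('n')(V, E) = Add(-3, Mul(-1, E))
Add(Mul(Add(Function('O')(8, -3), Mul(Add(a, -63), Add(29, Function('n')(13, -1)))), p), -45819) = Add(Mul(Add(-3, Mul(Add(-76, -63), Add(29, Add(-3, Mul(-1, -1))))), -160), -45819) = Add(Mul(Add(-3, Mul(-139, Add(29, Add(-3, 1)))), -160), -45819) = Add(Mul(Add(-3, Mul(-139, Add(29, -2))), -160), -45819) = Add(Mul(Add(-3, Mul(-139, 27)), -160), -45819) = Add(Mul(Add(-3, -3753), -160), -45819) = Add(Mul(-3756, -160), -45819) = Add(600960, -45819) = 555141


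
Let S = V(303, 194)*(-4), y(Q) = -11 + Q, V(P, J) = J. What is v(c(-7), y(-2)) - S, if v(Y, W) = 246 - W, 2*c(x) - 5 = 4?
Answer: 1035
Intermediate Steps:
c(x) = 9/2 (c(x) = 5/2 + (½)*4 = 5/2 + 2 = 9/2)
S = -776 (S = 194*(-4) = -776)
v(c(-7), y(-2)) - S = (246 - (-11 - 2)) - 1*(-776) = (246 - 1*(-13)) + 776 = (246 + 13) + 776 = 259 + 776 = 1035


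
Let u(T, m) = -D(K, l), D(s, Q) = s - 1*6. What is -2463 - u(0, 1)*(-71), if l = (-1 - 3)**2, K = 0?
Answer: -2037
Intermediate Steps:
l = 16 (l = (-4)**2 = 16)
D(s, Q) = -6 + s (D(s, Q) = s - 6 = -6 + s)
u(T, m) = 6 (u(T, m) = -(-6 + 0) = -1*(-6) = 6)
-2463 - u(0, 1)*(-71) = -2463 - 6*(-71) = -2463 - 1*(-426) = -2463 + 426 = -2037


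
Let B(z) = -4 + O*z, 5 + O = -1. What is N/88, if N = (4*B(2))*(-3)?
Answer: 24/11 ≈ 2.1818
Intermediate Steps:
O = -6 (O = -5 - 1 = -6)
B(z) = -4 - 6*z
N = 192 (N = (4*(-4 - 6*2))*(-3) = (4*(-4 - 12))*(-3) = (4*(-16))*(-3) = -64*(-3) = 192)
N/88 = 192/88 = (1/88)*192 = 24/11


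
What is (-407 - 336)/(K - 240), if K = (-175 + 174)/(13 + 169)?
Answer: 135226/43681 ≈ 3.0958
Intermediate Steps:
K = -1/182 ≈ -0.0054945
(-407 - 336)/(K - 240) = (-407 - 336)/(-1/182 - 240) = -743/(-43681/182) = -743*(-182/43681) = 135226/43681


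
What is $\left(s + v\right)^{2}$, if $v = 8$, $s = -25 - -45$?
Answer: $784$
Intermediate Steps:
$s = 20$ ($s = -25 + 45 = 20$)
$\left(s + v\right)^{2} = \left(20 + 8\right)^{2} = 28^{2} = 784$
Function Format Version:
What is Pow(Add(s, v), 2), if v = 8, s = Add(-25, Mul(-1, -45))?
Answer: 784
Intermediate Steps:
s = 20 (s = Add(-25, 45) = 20)
Pow(Add(s, v), 2) = Pow(Add(20, 8), 2) = Pow(28, 2) = 784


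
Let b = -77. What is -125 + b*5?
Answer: -510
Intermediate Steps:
-125 + b*5 = -125 - 77*5 = -125 - 385 = -510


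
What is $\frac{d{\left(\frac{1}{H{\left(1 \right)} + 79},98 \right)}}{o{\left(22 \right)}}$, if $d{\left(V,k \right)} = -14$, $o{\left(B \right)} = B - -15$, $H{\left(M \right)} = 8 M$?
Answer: $- \frac{14}{37} \approx -0.37838$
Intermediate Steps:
$o{\left(B \right)} = 15 + B$ ($o{\left(B \right)} = B + 15 = 15 + B$)
$\frac{d{\left(\frac{1}{H{\left(1 \right)} + 79},98 \right)}}{o{\left(22 \right)}} = - \frac{14}{15 + 22} = - \frac{14}{37}$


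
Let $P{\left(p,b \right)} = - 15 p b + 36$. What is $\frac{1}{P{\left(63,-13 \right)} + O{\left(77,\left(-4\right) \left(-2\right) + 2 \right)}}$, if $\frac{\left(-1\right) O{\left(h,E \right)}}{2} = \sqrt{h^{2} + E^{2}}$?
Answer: $\frac{12321}{151782925} + \frac{2 \sqrt{6029}}{151782925} \approx 8.2198 \cdot 10^{-5}$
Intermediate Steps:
$P{\left(p,b \right)} = 36 - 15 b p$ ($P{\left(p,b \right)} = - 15 b p + 36 = 36 - 15 b p$)
$O{\left(h,E \right)} = - 2 \sqrt{E^{2} + h^{2}}$ ($O{\left(h,E \right)} = - 2 \sqrt{h^{2} + E^{2}} = - 2 \sqrt{E^{2} + h^{2}}$)
$\frac{1}{P{\left(63,-13 \right)} + O{\left(77,\left(-4\right) \left(-2\right) + 2 \right)}} = \frac{1}{\left(36 - \left(-195\right) 63\right) - 2 \sqrt{\left(\left(-4\right) \left(-2\right) + 2\right)^{2} + 77^{2}}} = \frac{1}{\left(36 + 12285\right) - 2 \sqrt{\left(8 + 2\right)^{2} + 5929}} = \frac{1}{12321 - 2 \sqrt{10^{2} + 5929}} = \frac{1}{12321 - 2 \sqrt{100 + 5929}} = \frac{1}{12321 - 2 \sqrt{6029}}$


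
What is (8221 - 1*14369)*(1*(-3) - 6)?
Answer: 55332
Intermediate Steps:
(8221 - 1*14369)*(1*(-3) - 6) = (8221 - 14369)*(-3 - 6) = -6148*(-9) = 55332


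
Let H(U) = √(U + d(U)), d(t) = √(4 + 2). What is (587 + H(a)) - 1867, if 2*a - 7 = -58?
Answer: -1280 + I*√(102 - 4*√6)/2 ≈ -1280.0 + 4.8011*I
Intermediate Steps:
a = -51/2 (a = 7/2 + (½)*(-58) = 7/2 - 29 = -51/2 ≈ -25.500)
d(t) = √6
H(U) = √(U + √6)
(587 + H(a)) - 1867 = (587 + √(-51/2 + √6)) - 1867 = -1280 + √(-51/2 + √6)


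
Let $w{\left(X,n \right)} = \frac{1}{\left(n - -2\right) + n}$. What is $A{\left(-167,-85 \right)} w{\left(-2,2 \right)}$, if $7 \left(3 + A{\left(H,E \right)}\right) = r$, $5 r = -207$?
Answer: $- \frac{52}{35} \approx -1.4857$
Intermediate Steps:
$r = - \frac{207}{5}$ ($r = \frac{1}{5} \left(-207\right) = - \frac{207}{5} \approx -41.4$)
$A{\left(H,E \right)} = - \frac{312}{35}$ ($A{\left(H,E \right)} = -3 + \frac{1}{7} \left(- \frac{207}{5}\right) = -3 - \frac{207}{35} = - \frac{312}{35}$)
$w{\left(X,n \right)} = \frac{1}{2 + 2 n}$ ($w{\left(X,n \right)} = \frac{1}{\left(n + 2\right) + n} = \frac{1}{\left(2 + n\right) + n} = \frac{1}{2 + 2 n}$)
$A{\left(-167,-85 \right)} w{\left(-2,2 \right)} = - \frac{312 \frac{1}{2 \left(1 + 2\right)}}{35} = - \frac{312 \frac{1}{2 \cdot 3}}{35} = - \frac{312 \cdot \frac{1}{2} \cdot \frac{1}{3}}{35} = \left(- \frac{312}{35}\right) \frac{1}{6} = - \frac{52}{35}$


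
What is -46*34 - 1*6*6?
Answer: -1600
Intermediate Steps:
-46*34 - 1*6*6 = -1564 - 6*6 = -1564 - 36 = -1600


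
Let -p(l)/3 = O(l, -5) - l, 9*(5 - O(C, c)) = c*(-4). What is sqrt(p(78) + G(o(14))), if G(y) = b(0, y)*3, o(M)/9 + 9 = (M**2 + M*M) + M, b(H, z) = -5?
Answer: 2*sqrt(474)/3 ≈ 14.514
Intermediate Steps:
O(C, c) = 5 + 4*c/9 (O(C, c) = 5 - c*(-4)/9 = 5 - (-4)*c/9 = 5 + 4*c/9)
o(M) = -81 + 9*M + 18*M**2 (o(M) = -81 + 9*((M**2 + M*M) + M) = -81 + 9*((M**2 + M**2) + M) = -81 + 9*(2*M**2 + M) = -81 + 9*(M + 2*M**2) = -81 + (9*M + 18*M**2) = -81 + 9*M + 18*M**2)
G(y) = -15 (G(y) = -5*3 = -15)
p(l) = -25/3 + 3*l (p(l) = -3*((5 + (4/9)*(-5)) - l) = -3*((5 - 20/9) - l) = -3*(25/9 - l) = -25/3 + 3*l)
sqrt(p(78) + G(o(14))) = sqrt((-25/3 + 3*78) - 15) = sqrt((-25/3 + 234) - 15) = sqrt(677/3 - 15) = sqrt(632/3) = 2*sqrt(474)/3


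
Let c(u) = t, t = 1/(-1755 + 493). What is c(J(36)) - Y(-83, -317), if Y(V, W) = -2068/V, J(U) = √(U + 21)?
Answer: -2609899/104746 ≈ -24.916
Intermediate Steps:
J(U) = √(21 + U)
t = -1/1262 (t = 1/(-1262) = -1/1262 ≈ -0.00079239)
c(u) = -1/1262
c(J(36)) - Y(-83, -317) = -1/1262 - (-2068)/(-83) = -1/1262 - (-2068)*(-1)/83 = -1/1262 - 1*2068/83 = -1/1262 - 2068/83 = -2609899/104746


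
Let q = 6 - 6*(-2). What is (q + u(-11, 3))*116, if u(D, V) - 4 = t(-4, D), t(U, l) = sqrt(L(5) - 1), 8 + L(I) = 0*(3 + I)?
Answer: 2552 + 348*I ≈ 2552.0 + 348.0*I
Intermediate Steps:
q = 18 (q = 6 + 12 = 18)
L(I) = -8 (L(I) = -8 + 0*(3 + I) = -8 + 0 = -8)
t(U, l) = 3*I (t(U, l) = sqrt(-8 - 1) = sqrt(-9) = 3*I)
u(D, V) = 4 + 3*I
(q + u(-11, 3))*116 = (18 + (4 + 3*I))*116 = (22 + 3*I)*116 = 2552 + 348*I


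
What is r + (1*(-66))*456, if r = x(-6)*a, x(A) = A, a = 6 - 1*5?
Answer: -30102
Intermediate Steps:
a = 1 (a = 6 - 5 = 1)
r = -6 (r = -6*1 = -6)
r + (1*(-66))*456 = -6 + (1*(-66))*456 = -6 - 66*456 = -6 - 30096 = -30102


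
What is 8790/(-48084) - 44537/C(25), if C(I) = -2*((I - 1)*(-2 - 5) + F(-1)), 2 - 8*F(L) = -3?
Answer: -1429639707/10730746 ≈ -133.23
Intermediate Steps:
F(L) = 5/8 (F(L) = ¼ - ⅛*(-3) = ¼ + 3/8 = 5/8)
C(I) = -61/4 + 14*I (C(I) = -2*((I - 1)*(-2 - 5) + 5/8) = -2*((-1 + I)*(-7) + 5/8) = -2*((7 - 7*I) + 5/8) = -2*(61/8 - 7*I) = -61/4 + 14*I)
8790/(-48084) - 44537/C(25) = 8790/(-48084) - 44537/(-61/4 + 14*25) = 8790*(-1/48084) - 44537/(-61/4 + 350) = -1465/8014 - 44537/1339/4 = -1465/8014 - 44537*4/1339 = -1465/8014 - 178148/1339 = -1429639707/10730746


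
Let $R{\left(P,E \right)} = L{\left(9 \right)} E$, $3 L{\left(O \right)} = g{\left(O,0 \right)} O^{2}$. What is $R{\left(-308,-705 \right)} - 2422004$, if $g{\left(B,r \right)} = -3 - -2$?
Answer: $-2402969$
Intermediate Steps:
$g{\left(B,r \right)} = -1$ ($g{\left(B,r \right)} = -3 + 2 = -1$)
$L{\left(O \right)} = - \frac{O^{2}}{3}$ ($L{\left(O \right)} = \frac{\left(-1\right) O^{2}}{3} = - \frac{O^{2}}{3}$)
$R{\left(P,E \right)} = - 27 E$ ($R{\left(P,E \right)} = - \frac{9^{2}}{3} E = \left(- \frac{1}{3}\right) 81 E = - 27 E$)
$R{\left(-308,-705 \right)} - 2422004 = \left(-27\right) \left(-705\right) - 2422004 = 19035 - 2422004 = -2402969$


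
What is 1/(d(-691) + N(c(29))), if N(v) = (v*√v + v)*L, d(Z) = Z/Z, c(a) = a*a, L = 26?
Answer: 1/655981 ≈ 1.5244e-6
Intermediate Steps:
c(a) = a²
d(Z) = 1
N(v) = 26*v + 26*v^(3/2) (N(v) = (v*√v + v)*26 = (v^(3/2) + v)*26 = (v + v^(3/2))*26 = 26*v + 26*v^(3/2))
1/(d(-691) + N(c(29))) = 1/(1 + (26*29² + 26*(29²)^(3/2))) = 1/(1 + (26*841 + 26*841^(3/2))) = 1/(1 + (21866 + 26*24389)) = 1/(1 + (21866 + 634114)) = 1/(1 + 655980) = 1/655981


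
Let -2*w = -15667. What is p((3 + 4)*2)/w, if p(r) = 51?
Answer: 102/15667 ≈ 0.0065105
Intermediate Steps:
w = 15667/2 (w = -1/2*(-15667) = 15667/2 ≈ 7833.5)
p((3 + 4)*2)/w = 51/(15667/2) = 51*(2/15667) = 102/15667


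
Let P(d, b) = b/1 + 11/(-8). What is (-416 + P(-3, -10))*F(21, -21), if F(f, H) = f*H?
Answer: 1507779/8 ≈ 1.8847e+5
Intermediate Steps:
P(d, b) = -11/8 + b (P(d, b) = b*1 + 11*(-1/8) = b - 11/8 = -11/8 + b)
F(f, H) = H*f
(-416 + P(-3, -10))*F(21, -21) = (-416 + (-11/8 - 10))*(-21*21) = (-416 - 91/8)*(-441) = -3419/8*(-441) = 1507779/8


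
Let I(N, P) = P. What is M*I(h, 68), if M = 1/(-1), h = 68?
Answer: -68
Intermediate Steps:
M = -1 (M = 1*(-1) = -1)
M*I(h, 68) = -1*68 = -68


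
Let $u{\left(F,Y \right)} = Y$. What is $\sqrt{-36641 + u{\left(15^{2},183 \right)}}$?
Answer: $i \sqrt{36458} \approx 190.94 i$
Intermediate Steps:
$\sqrt{-36641 + u{\left(15^{2},183 \right)}} = \sqrt{-36641 + 183} = \sqrt{-36458} = i \sqrt{36458}$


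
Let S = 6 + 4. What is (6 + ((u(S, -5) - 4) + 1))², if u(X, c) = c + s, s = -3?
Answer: 25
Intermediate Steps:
S = 10
u(X, c) = -3 + c (u(X, c) = c - 3 = -3 + c)
(6 + ((u(S, -5) - 4) + 1))² = (6 + (((-3 - 5) - 4) + 1))² = (6 + ((-8 - 4) + 1))² = (6 + (-12 + 1))² = (6 - 11)² = (-5)² = 25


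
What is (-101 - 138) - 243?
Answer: -482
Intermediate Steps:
(-101 - 138) - 243 = -239 - 243 = -482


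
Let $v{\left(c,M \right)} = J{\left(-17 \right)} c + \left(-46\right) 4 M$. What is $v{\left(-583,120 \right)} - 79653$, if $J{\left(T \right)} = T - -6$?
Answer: $-95320$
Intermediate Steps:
$J{\left(T \right)} = 6 + T$ ($J{\left(T \right)} = T + 6 = 6 + T$)
$v{\left(c,M \right)} = - 184 M - 11 c$ ($v{\left(c,M \right)} = \left(6 - 17\right) c + \left(-46\right) 4 M = - 11 c - 184 M = - 184 M - 11 c$)
$v{\left(-583,120 \right)} - 79653 = \left(\left(-184\right) 120 - -6413\right) - 79653 = \left(-22080 + 6413\right) - 79653 = -15667 - 79653 = -95320$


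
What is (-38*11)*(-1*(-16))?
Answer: -6688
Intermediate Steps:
(-38*11)*(-1*(-16)) = -418*16 = -6688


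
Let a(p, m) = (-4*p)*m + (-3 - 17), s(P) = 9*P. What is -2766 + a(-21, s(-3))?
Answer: -5054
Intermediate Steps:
a(p, m) = -20 - 4*m*p (a(p, m) = -4*m*p - 20 = -20 - 4*m*p)
-2766 + a(-21, s(-3)) = -2766 + (-20 - 4*9*(-3)*(-21)) = -2766 + (-20 - 4*(-27)*(-21)) = -2766 + (-20 - 2268) = -2766 - 2288 = -5054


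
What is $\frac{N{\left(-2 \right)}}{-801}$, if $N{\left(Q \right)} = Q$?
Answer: $\frac{2}{801} \approx 0.0024969$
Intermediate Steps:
$\frac{N{\left(-2 \right)}}{-801} = \frac{1}{-801} \left(-2\right) = \left(- \frac{1}{801}\right) \left(-2\right) = \frac{2}{801}$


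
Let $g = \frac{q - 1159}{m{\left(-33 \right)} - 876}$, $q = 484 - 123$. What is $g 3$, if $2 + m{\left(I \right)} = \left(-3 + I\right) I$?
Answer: $- \frac{1197}{155} \approx -7.7226$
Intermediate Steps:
$q = 361$
$m{\left(I \right)} = -2 + I \left(-3 + I\right)$ ($m{\left(I \right)} = -2 + \left(-3 + I\right) I = -2 + I \left(-3 + I\right)$)
$g = - \frac{399}{155}$ ($g = \frac{361 - 1159}{\left(-2 + \left(-33\right)^{2} - -99\right) - 876} = - \frac{798}{\left(-2 + 1089 + 99\right) - 876} = - \frac{798}{1186 - 876} = - \frac{798}{310} = \left(-798\right) \frac{1}{310} = - \frac{399}{155} \approx -2.5742$)
$g 3 = \left(- \frac{399}{155}\right) 3 = - \frac{1197}{155}$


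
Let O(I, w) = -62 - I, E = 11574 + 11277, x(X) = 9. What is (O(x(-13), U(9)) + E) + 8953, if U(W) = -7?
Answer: 31733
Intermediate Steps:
E = 22851
(O(x(-13), U(9)) + E) + 8953 = ((-62 - 1*9) + 22851) + 8953 = ((-62 - 9) + 22851) + 8953 = (-71 + 22851) + 8953 = 22780 + 8953 = 31733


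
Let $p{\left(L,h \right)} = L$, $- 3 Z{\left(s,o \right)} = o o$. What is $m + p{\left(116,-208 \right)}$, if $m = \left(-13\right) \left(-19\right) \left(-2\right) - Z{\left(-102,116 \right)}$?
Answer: $\frac{12322}{3} \approx 4107.3$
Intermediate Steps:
$Z{\left(s,o \right)} = - \frac{o^{2}}{3}$ ($Z{\left(s,o \right)} = - \frac{o o}{3} = - \frac{o^{2}}{3}$)
$m = \frac{11974}{3}$ ($m = \left(-13\right) \left(-19\right) \left(-2\right) - - \frac{116^{2}}{3} = 247 \left(-2\right) - \left(- \frac{1}{3}\right) 13456 = -494 - - \frac{13456}{3} = -494 + \frac{13456}{3} = \frac{11974}{3} \approx 3991.3$)
$m + p{\left(116,-208 \right)} = \frac{11974}{3} + 116 = \frac{12322}{3}$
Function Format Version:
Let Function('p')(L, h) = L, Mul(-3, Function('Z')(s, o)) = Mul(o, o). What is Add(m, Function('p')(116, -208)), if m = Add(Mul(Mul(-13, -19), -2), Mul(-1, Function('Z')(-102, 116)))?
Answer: Rational(12322, 3) ≈ 4107.3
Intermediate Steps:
Function('Z')(s, o) = Mul(Rational(-1, 3), Pow(o, 2)) (Function('Z')(s, o) = Mul(Rational(-1, 3), Mul(o, o)) = Mul(Rational(-1, 3), Pow(o, 2)))
m = Rational(11974, 3) (m = Add(Mul(Mul(-13, -19), -2), Mul(-1, Mul(Rational(-1, 3), Pow(116, 2)))) = Add(Mul(247, -2), Mul(-1, Mul(Rational(-1, 3), 13456))) = Add(-494, Mul(-1, Rational(-13456, 3))) = Add(-494, Rational(13456, 3)) = Rational(11974, 3) ≈ 3991.3)
Add(m, Function('p')(116, -208)) = Add(Rational(11974, 3), 116) = Rational(12322, 3)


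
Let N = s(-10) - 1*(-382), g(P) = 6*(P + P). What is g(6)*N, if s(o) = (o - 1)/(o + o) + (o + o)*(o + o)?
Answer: 281718/5 ≈ 56344.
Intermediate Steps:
g(P) = 12*P (g(P) = 6*(2*P) = 12*P)
s(o) = 4*o² + (-1 + o)/(2*o) (s(o) = (-1 + o)/((2*o)) + (2*o)*(2*o) = (-1 + o)*(1/(2*o)) + 4*o² = (-1 + o)/(2*o) + 4*o² = 4*o² + (-1 + o)/(2*o))
N = 15651/20 (N = (½)*(-1 - 10 + 8*(-10)³)/(-10) - 1*(-382) = (½)*(-⅒)*(-1 - 10 + 8*(-1000)) + 382 = (½)*(-⅒)*(-1 - 10 - 8000) + 382 = (½)*(-⅒)*(-8011) + 382 = 8011/20 + 382 = 15651/20 ≈ 782.55)
g(6)*N = (12*6)*(15651/20) = 72*(15651/20) = 281718/5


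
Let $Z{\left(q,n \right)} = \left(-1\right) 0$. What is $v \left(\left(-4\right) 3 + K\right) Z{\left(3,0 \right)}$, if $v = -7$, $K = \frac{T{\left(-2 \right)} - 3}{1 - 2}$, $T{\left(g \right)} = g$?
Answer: $0$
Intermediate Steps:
$Z{\left(q,n \right)} = 0$
$K = 5$ ($K = \frac{-2 - 3}{1 - 2} = - \frac{5}{-1} = \left(-5\right) \left(-1\right) = 5$)
$v \left(\left(-4\right) 3 + K\right) Z{\left(3,0 \right)} = - 7 \left(\left(-4\right) 3 + 5\right) 0 = - 7 \left(-12 + 5\right) 0 = \left(-7\right) \left(-7\right) 0 = 49 \cdot 0 = 0$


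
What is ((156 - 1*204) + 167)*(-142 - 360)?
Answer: -59738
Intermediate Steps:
((156 - 1*204) + 167)*(-142 - 360) = ((156 - 204) + 167)*(-502) = (-48 + 167)*(-502) = 119*(-502) = -59738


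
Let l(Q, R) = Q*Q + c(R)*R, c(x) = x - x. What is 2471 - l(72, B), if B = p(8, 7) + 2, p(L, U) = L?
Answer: -2713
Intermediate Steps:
c(x) = 0
B = 10 (B = 8 + 2 = 10)
l(Q, R) = Q**2 (l(Q, R) = Q*Q + 0*R = Q**2 + 0 = Q**2)
2471 - l(72, B) = 2471 - 1*72**2 = 2471 - 1*5184 = 2471 - 5184 = -2713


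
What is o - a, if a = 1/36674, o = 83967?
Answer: 3079405757/36674 ≈ 83967.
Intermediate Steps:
a = 1/36674 ≈ 2.7267e-5
o - a = 83967 - 1*1/36674 = 83967 - 1/36674 = 3079405757/36674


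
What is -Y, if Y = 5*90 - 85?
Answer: -365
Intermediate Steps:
Y = 365 (Y = 450 - 85 = 365)
-Y = -1*365 = -365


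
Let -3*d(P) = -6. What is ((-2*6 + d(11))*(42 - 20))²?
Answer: 48400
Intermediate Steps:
d(P) = 2 (d(P) = -⅓*(-6) = 2)
((-2*6 + d(11))*(42 - 20))² = ((-2*6 + 2)*(42 - 20))² = ((-12 + 2)*22)² = (-10*22)² = (-220)² = 48400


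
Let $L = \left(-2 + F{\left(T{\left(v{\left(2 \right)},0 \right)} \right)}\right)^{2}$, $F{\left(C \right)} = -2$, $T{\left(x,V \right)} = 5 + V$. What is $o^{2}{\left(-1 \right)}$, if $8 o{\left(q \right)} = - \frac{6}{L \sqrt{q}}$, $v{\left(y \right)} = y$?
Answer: $- \frac{9}{4096} \approx -0.0021973$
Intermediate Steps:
$L = 16$ ($L = \left(-2 - 2\right)^{2} = \left(-4\right)^{2} = 16$)
$o{\left(q \right)} = - \frac{3}{64 \sqrt{q}}$ ($o{\left(q \right)} = \frac{\left(-6\right) \frac{1}{16 \sqrt{q}}}{8} = \frac{\left(- \frac{3}{8}\right) \frac{1}{\sqrt{q}}}{8} = - \frac{3}{64 \sqrt{q}}$)
$o^{2}{\left(-1 \right)} = \left(- \frac{3}{64 i}\right)^{2} = \left(- \frac{3 \left(- i\right)}{64}\right)^{2} = \left(\frac{3 i}{64}\right)^{2} = - \frac{9}{4096}$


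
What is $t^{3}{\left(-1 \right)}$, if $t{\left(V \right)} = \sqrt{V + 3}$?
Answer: $2 \sqrt{2} \approx 2.8284$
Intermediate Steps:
$t{\left(V \right)} = \sqrt{3 + V}$
$t^{3}{\left(-1 \right)} = \left(\sqrt{3 - 1}\right)^{3} = \left(\sqrt{2}\right)^{3} = 2 \sqrt{2}$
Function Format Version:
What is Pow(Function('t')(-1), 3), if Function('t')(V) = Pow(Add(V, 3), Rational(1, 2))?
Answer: Mul(2, Pow(2, Rational(1, 2))) ≈ 2.8284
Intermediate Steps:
Function('t')(V) = Pow(Add(3, V), Rational(1, 2))
Pow(Function('t')(-1), 3) = Pow(Pow(Add(3, -1), Rational(1, 2)), 3) = Pow(Pow(2, Rational(1, 2)), 3) = Mul(2, Pow(2, Rational(1, 2)))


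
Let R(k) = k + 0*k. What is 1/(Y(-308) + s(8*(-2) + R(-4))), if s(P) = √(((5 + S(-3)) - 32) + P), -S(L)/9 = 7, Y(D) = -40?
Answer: -4/171 - I*√110/1710 ≈ -0.023392 - 0.0061334*I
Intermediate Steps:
S(L) = -63 (S(L) = -9*7 = -63)
R(k) = k (R(k) = k + 0 = k)
s(P) = √(-90 + P) (s(P) = √(((5 - 63) - 32) + P) = √((-58 - 32) + P) = √(-90 + P))
1/(Y(-308) + s(8*(-2) + R(-4))) = 1/(-40 + √(-90 + (8*(-2) - 4))) = 1/(-40 + √(-90 + (-16 - 4))) = 1/(-40 + √(-90 - 20)) = 1/(-40 + √(-110)) = 1/(-40 + I*√110)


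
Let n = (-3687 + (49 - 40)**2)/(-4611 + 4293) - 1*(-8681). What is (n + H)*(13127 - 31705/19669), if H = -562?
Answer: 6543800775192/61321 ≈ 1.0671e+8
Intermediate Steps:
n = 460694/53 (n = (-3687 + 9**2)/(-318) + 8681 = (-3687 + 81)*(-1/318) + 8681 = -3606*(-1/318) + 8681 = 601/53 + 8681 = 460694/53 ≈ 8692.3)
(n + H)*(13127 - 31705/19669) = (460694/53 - 562)*(13127 - 31705/19669) = 430908*(13127 - 31705*1/19669)/53 = 430908*(13127 - 1865/1157)/53 = (430908/53)*(15186074/1157) = 6543800775192/61321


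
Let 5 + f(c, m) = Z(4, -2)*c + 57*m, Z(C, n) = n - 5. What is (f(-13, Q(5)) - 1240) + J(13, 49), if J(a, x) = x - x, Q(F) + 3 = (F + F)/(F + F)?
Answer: -1268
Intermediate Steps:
Z(C, n) = -5 + n
Q(F) = -2 (Q(F) = -3 + (F + F)/(F + F) = -3 + (2*F)/((2*F)) = -3 + (2*F)*(1/(2*F)) = -3 + 1 = -2)
J(a, x) = 0
f(c, m) = -5 - 7*c + 57*m (f(c, m) = -5 + ((-5 - 2)*c + 57*m) = -5 + (-7*c + 57*m) = -5 - 7*c + 57*m)
(f(-13, Q(5)) - 1240) + J(13, 49) = ((-5 - 7*(-13) + 57*(-2)) - 1240) + 0 = ((-5 + 91 - 114) - 1240) + 0 = (-28 - 1240) + 0 = -1268 + 0 = -1268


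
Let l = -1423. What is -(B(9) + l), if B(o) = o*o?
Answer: 1342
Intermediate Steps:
B(o) = o**2
-(B(9) + l) = -(9**2 - 1423) = -(81 - 1423) = -1*(-1342) = 1342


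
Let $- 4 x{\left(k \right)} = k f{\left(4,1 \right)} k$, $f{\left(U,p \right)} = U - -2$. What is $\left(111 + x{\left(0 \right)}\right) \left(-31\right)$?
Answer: $-3441$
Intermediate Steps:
$f{\left(U,p \right)} = 2 + U$ ($f{\left(U,p \right)} = U + 2 = 2 + U$)
$x{\left(k \right)} = - \frac{3 k^{2}}{2}$ ($x{\left(k \right)} = - \frac{k \left(2 + 4\right) k}{4} = - \frac{k 6 k}{4} = - \frac{6 k k}{4} = - \frac{6 k^{2}}{4} = - \frac{3 k^{2}}{2}$)
$\left(111 + x{\left(0 \right)}\right) \left(-31\right) = \left(111 - \frac{3 \cdot 0^{2}}{2}\right) \left(-31\right) = \left(111 - 0\right) \left(-31\right) = \left(111 + 0\right) \left(-31\right) = 111 \left(-31\right) = -3441$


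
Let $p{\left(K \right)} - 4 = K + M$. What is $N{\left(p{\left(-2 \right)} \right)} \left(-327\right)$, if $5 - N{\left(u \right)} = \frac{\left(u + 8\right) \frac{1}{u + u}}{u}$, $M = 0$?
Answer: $- \frac{4905}{4} \approx -1226.3$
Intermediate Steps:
$p{\left(K \right)} = 4 + K$ ($p{\left(K \right)} = 4 + \left(K + 0\right) = 4 + K$)
$N{\left(u \right)} = 5 - \frac{8 + u}{2 u^{2}}$ ($N{\left(u \right)} = 5 - \frac{\left(u + 8\right) \frac{1}{u + u}}{u} = 5 - \frac{\left(8 + u\right) \frac{1}{2 u}}{u} = 5 - \frac{\frac{1}{2} \frac{1}{u} \left(8 + u\right)}{u} = 5 - \frac{8 + u}{2 u^{2}}$)
$N{\left(p{\left(-2 \right)} \right)} \left(-327\right) = \left(5 - \frac{4}{\left(4 - 2\right)^{2}} - \frac{1}{2 \left(4 - 2\right)}\right) \left(-327\right) = \left(5 - \frac{4}{4} - \frac{1}{2 \cdot 2}\right) \left(-327\right) = \left(5 - 1 - \frac{1}{4}\right) \left(-327\right) = \frac{15}{4} \left(-327\right) = - \frac{4905}{4}$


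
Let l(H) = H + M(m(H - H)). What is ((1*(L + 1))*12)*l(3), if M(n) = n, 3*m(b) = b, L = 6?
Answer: 252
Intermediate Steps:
m(b) = b/3
l(H) = H (l(H) = H + (H - H)/3 = H + (1/3)*0 = H + 0 = H)
((1*(L + 1))*12)*l(3) = ((1*(6 + 1))*12)*3 = ((1*7)*12)*3 = (7*12)*3 = 84*3 = 252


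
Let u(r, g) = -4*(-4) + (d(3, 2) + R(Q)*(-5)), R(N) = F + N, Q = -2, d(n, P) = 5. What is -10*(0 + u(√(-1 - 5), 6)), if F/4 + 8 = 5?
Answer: -910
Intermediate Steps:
F = -12 (F = -32 + 4*5 = -32 + 20 = -12)
R(N) = -12 + N
u(r, g) = 91 (u(r, g) = -4*(-4) + (5 + (-12 - 2)*(-5)) = 16 + (5 - 14*(-5)) = 16 + (5 + 70) = 16 + 75 = 91)
-10*(0 + u(√(-1 - 5), 6)) = -10*(0 + 91) = -10*91 = -910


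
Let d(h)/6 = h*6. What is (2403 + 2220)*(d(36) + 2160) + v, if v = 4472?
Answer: 15981560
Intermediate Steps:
d(h) = 36*h (d(h) = 6*(h*6) = 6*(6*h) = 36*h)
(2403 + 2220)*(d(36) + 2160) + v = (2403 + 2220)*(36*36 + 2160) + 4472 = 4623*(1296 + 2160) + 4472 = 4623*3456 + 4472 = 15977088 + 4472 = 15981560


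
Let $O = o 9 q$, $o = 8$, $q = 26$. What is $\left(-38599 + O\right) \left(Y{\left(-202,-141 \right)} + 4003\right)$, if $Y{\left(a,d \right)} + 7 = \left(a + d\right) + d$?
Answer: $-128985224$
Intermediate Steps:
$Y{\left(a,d \right)} = -7 + a + 2 d$ ($Y{\left(a,d \right)} = -7 + \left(\left(a + d\right) + d\right) = -7 + \left(a + 2 d\right) = -7 + a + 2 d$)
$O = 1872$ ($O = 8 \cdot 9 \cdot 26 = 72 \cdot 26 = 1872$)
$\left(-38599 + O\right) \left(Y{\left(-202,-141 \right)} + 4003\right) = \left(-38599 + 1872\right) \left(\left(-7 - 202 + 2 \left(-141\right)\right) + 4003\right) = - 36727 \left(\left(-7 - 202 - 282\right) + 4003\right) = - 36727 \left(-491 + 4003\right) = \left(-36727\right) 3512 = -128985224$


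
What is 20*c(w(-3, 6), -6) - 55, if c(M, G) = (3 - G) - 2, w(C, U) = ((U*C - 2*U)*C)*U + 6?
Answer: 85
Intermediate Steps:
w(C, U) = 6 + C*U*(-2*U + C*U) (w(C, U) = ((C*U - 2*U)*C)*U + 6 = ((-2*U + C*U)*C)*U + 6 = (C*(-2*U + C*U))*U + 6 = C*U*(-2*U + C*U) + 6 = 6 + C*U*(-2*U + C*U))
c(M, G) = 1 - G
20*c(w(-3, 6), -6) - 55 = 20*(1 - 1*(-6)) - 55 = 20*(1 + 6) - 55 = 20*7 - 55 = 140 - 55 = 85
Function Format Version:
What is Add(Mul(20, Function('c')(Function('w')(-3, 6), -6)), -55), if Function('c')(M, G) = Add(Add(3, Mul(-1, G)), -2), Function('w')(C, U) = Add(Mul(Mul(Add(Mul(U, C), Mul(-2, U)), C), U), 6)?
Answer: 85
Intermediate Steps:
Function('w')(C, U) = Add(6, Mul(C, U, Add(Mul(-2, U), Mul(C, U)))) (Function('w')(C, U) = Add(Mul(Mul(Add(Mul(C, U), Mul(-2, U)), C), U), 6) = Add(Mul(Mul(Add(Mul(-2, U), Mul(C, U)), C), U), 6) = Add(Mul(Mul(C, Add(Mul(-2, U), Mul(C, U))), U), 6) = Add(Mul(C, U, Add(Mul(-2, U), Mul(C, U))), 6) = Add(6, Mul(C, U, Add(Mul(-2, U), Mul(C, U)))))
Function('c')(M, G) = Add(1, Mul(-1, G))
Add(Mul(20, Function('c')(Function('w')(-3, 6), -6)), -55) = Add(Mul(20, Add(1, Mul(-1, -6))), -55) = Add(Mul(20, Add(1, 6)), -55) = Add(Mul(20, 7), -55) = Add(140, -55) = 85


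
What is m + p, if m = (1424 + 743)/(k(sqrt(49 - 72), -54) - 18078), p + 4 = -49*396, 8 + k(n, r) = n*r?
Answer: 27*(-38816*sqrt(23) + 13000565*I)/(2*(-9043*I + 27*sqrt(23))) ≈ -19408.0 + 0.0017153*I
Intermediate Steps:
k(n, r) = -8 + n*r
p = -19408 (p = -4 - 49*396 = -4 - 19404 = -19408)
m = 2167/(-18086 - 54*I*sqrt(23)) (m = (1424 + 743)/((-8 + sqrt(49 - 72)*(-54)) - 18078) = 2167/((-8 + sqrt(-23)*(-54)) - 18078) = 2167/((-8 + (I*sqrt(23))*(-54)) - 18078) = 2167/((-8 - 54*I*sqrt(23)) - 18078) = 2167/(-18086 - 54*I*sqrt(23)) ≈ -0.11979 + 0.0017153*I)
m + p = (-19596181/163585232 + 58509*I*sqrt(23)/163585232) - 19408 = -3174881778837/163585232 + 58509*I*sqrt(23)/163585232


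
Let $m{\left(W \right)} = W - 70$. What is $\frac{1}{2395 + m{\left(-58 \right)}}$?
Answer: $\frac{1}{2267} \approx 0.00044111$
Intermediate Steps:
$m{\left(W \right)} = -70 + W$
$\frac{1}{2395 + m{\left(-58 \right)}} = \frac{1}{2395 - 128} = \frac{1}{2267}$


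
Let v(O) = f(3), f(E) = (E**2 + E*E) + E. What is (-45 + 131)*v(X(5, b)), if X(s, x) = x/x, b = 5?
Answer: 1806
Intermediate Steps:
f(E) = E + 2*E**2 (f(E) = (E**2 + E**2) + E = 2*E**2 + E = E + 2*E**2)
X(s, x) = 1
v(O) = 21 (v(O) = 3*(1 + 2*3) = 3*(1 + 6) = 3*7 = 21)
(-45 + 131)*v(X(5, b)) = (-45 + 131)*21 = 86*21 = 1806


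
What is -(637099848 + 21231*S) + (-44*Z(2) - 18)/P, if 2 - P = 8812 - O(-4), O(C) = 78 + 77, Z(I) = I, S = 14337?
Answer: -8148584655119/8655 ≈ -9.4149e+8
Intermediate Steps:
O(C) = 155
P = -8655 (P = 2 - (8812 - 1*155) = 2 - (8812 - 155) = 2 - 1*8657 = 2 - 8657 = -8655)
-(637099848 + 21231*S) + (-44*Z(2) - 18)/P = -21231/(1/(14337 + 30008)) + (-44*2 - 18)/(-8655) = -21231/(1/44345) + (-88 - 18)*(-1/8655) = -21231/1/44345 - 106*(-1/8655) = -21231*44345 + 106/8655 = -941488695 + 106/8655 = -8148584655119/8655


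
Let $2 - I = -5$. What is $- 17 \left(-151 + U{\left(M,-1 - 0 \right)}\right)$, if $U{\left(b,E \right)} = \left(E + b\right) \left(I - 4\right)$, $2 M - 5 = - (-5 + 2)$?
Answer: $2414$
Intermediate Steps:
$I = 7$ ($I = 2 - -5 = 2 + 5 = 7$)
$M = 4$ ($M = \frac{5}{2} + \frac{\left(-1\right) \left(-5 + 2\right)}{2} = \frac{5}{2} + \frac{\left(-1\right) \left(-3\right)}{2} = \frac{5}{2} + \frac{1}{2} \cdot 3 = \frac{5}{2} + \frac{3}{2} = 4$)
$U{\left(b,E \right)} = 3 E + 3 b$ ($U{\left(b,E \right)} = \left(E + b\right) \left(7 - 4\right) = \left(E + b\right) 3 = 3 E + 3 b$)
$- 17 \left(-151 + U{\left(M,-1 - 0 \right)}\right) = - 17 \left(-151 + \left(3 \left(-1 - 0\right) + 3 \cdot 4\right)\right) = - 17 \left(-151 + \left(3 \left(-1 + 0\right) + 12\right)\right) = - 17 \left(-151 + \left(3 \left(-1\right) + 12\right)\right) = - 17 \left(-151 + \left(-3 + 12\right)\right) = - 17 \left(-151 + 9\right) = \left(-17\right) \left(-142\right) = 2414$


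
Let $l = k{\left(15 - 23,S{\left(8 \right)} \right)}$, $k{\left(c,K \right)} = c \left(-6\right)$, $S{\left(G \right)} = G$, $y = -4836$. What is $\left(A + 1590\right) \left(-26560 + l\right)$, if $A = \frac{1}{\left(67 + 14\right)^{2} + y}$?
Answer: $- \frac{72715814512}{1725} \approx -4.2154 \cdot 10^{7}$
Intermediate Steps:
$k{\left(c,K \right)} = - 6 c$
$l = 48$ ($l = - 6 \left(15 - 23\right) = \left(-6\right) \left(-8\right) = 48$)
$A = \frac{1}{1725}$ ($A = \frac{1}{\left(67 + 14\right)^{2} - 4836} = \frac{1}{81^{2} - 4836} = \frac{1}{6561 - 4836} = \frac{1}{1725} \approx 0.00057971$)
$\left(A + 1590\right) \left(-26560 + l\right) = \left(\frac{1}{1725} + 1590\right) \left(-26560 + 48\right) = \frac{2742751}{1725} \left(-26512\right) = - \frac{72715814512}{1725}$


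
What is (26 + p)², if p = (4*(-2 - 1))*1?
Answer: 196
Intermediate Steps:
p = -12 (p = (4*(-3))*1 = -12*1 = -12)
(26 + p)² = (26 - 12)² = 14² = 196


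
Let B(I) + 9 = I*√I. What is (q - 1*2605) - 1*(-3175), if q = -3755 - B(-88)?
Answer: -3176 + 176*I*√22 ≈ -3176.0 + 825.51*I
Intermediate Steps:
B(I) = -9 + I^(3/2) (B(I) = -9 + I*√I = -9 + I^(3/2))
q = -3746 + 176*I*√22 (q = -3755 - (-9 + (-88)^(3/2)) = -3755 - (-9 - 176*I*√22) = -3755 + (9 + 176*I*√22) = -3746 + 176*I*√22 ≈ -3746.0 + 825.51*I)
(q - 1*2605) - 1*(-3175) = ((-3746 + 176*I*√22) - 1*2605) - 1*(-3175) = ((-3746 + 176*I*√22) - 2605) + 3175 = (-6351 + 176*I*√22) + 3175 = -3176 + 176*I*√22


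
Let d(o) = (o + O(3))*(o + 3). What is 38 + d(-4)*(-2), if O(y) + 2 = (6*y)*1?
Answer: 62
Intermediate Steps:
O(y) = -2 + 6*y (O(y) = -2 + (6*y)*1 = -2 + 6*y)
d(o) = (3 + o)*(16 + o) (d(o) = (o + (-2 + 6*3))*(o + 3) = (o + (-2 + 18))*(3 + o) = (o + 16)*(3 + o) = (16 + o)*(3 + o) = (3 + o)*(16 + o))
38 + d(-4)*(-2) = 38 + (48 + (-4)**2 + 19*(-4))*(-2) = 38 + (48 + 16 - 76)*(-2) = 38 - 12*(-2) = 38 + 24 = 62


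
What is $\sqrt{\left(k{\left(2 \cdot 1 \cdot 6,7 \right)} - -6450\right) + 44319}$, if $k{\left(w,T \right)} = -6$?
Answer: $\sqrt{50763} \approx 225.31$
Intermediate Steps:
$\sqrt{\left(k{\left(2 \cdot 1 \cdot 6,7 \right)} - -6450\right) + 44319} = \sqrt{\left(-6 - -6450\right) + 44319} = \sqrt{\left(-6 + 6450\right) + 44319} = \sqrt{6444 + 44319} = \sqrt{50763}$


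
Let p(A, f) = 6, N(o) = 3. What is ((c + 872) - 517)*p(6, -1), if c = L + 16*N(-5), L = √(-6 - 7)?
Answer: 2418 + 6*I*√13 ≈ 2418.0 + 21.633*I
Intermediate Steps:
L = I*√13 (L = √(-13) = I*√13 ≈ 3.6056*I)
c = 48 + I*√13 (c = I*√13 + 16*3 = I*√13 + 48 = 48 + I*√13 ≈ 48.0 + 3.6056*I)
((c + 872) - 517)*p(6, -1) = (((48 + I*√13) + 872) - 517)*6 = ((920 + I*√13) - 517)*6 = (403 + I*√13)*6 = 2418 + 6*I*√13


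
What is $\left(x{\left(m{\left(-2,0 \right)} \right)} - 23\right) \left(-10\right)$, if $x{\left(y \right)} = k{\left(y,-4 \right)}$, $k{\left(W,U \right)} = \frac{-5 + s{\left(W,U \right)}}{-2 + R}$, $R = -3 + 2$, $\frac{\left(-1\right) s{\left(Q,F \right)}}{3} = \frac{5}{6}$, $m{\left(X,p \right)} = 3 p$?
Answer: $205$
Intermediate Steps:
$s{\left(Q,F \right)} = - \frac{5}{2}$ ($s{\left(Q,F \right)} = - 3 \cdot \frac{5}{6} = - 3 \cdot 5 \cdot \frac{1}{6} = \left(-3\right) \frac{5}{6} = - \frac{5}{2}$)
$R = -1$
$k{\left(W,U \right)} = \frac{5}{2}$ ($k{\left(W,U \right)} = \frac{-5 - \frac{5}{2}}{-2 - 1} = - \frac{15}{2 \left(-3\right)} = \left(- \frac{15}{2}\right) \left(- \frac{1}{3}\right) = \frac{5}{2}$)
$x{\left(y \right)} = \frac{5}{2}$
$\left(x{\left(m{\left(-2,0 \right)} \right)} - 23\right) \left(-10\right) = \left(\frac{5}{2} - 23\right) \left(-10\right) = \left(- \frac{41}{2}\right) \left(-10\right) = 205$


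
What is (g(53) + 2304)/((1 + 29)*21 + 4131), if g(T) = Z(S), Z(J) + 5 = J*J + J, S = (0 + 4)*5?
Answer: 2719/4761 ≈ 0.57110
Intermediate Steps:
S = 20 (S = 4*5 = 20)
Z(J) = -5 + J + J² (Z(J) = -5 + (J*J + J) = -5 + (J² + J) = -5 + (J + J²) = -5 + J + J²)
g(T) = 415 (g(T) = -5 + 20 + 20² = -5 + 20 + 400 = 415)
(g(53) + 2304)/((1 + 29)*21 + 4131) = (415 + 2304)/((1 + 29)*21 + 4131) = 2719/(30*21 + 4131) = 2719/(630 + 4131) = 2719/4761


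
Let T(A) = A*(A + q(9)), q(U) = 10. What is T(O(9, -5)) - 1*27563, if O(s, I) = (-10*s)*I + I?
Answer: 174912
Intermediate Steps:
O(s, I) = I - 10*I*s (O(s, I) = -10*I*s + I = I - 10*I*s)
T(A) = A*(10 + A) (T(A) = A*(A + 10) = A*(10 + A))
T(O(9, -5)) - 1*27563 = (-5*(1 - 10*9))*(10 - 5*(1 - 10*9)) - 1*27563 = (-5*(1 - 90))*(10 - 5*(1 - 90)) - 27563 = (-5*(-89))*(10 - 5*(-89)) - 27563 = 445*(10 + 445) - 27563 = 445*455 - 27563 = 202475 - 27563 = 174912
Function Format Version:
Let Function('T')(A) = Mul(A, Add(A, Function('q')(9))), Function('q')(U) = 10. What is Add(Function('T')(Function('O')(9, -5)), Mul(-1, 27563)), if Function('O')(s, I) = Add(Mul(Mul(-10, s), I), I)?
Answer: 174912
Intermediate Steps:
Function('O')(s, I) = Add(I, Mul(-10, I, s)) (Function('O')(s, I) = Add(Mul(-10, I, s), I) = Add(I, Mul(-10, I, s)))
Function('T')(A) = Mul(A, Add(10, A)) (Function('T')(A) = Mul(A, Add(A, 10)) = Mul(A, Add(10, A)))
Add(Function('T')(Function('O')(9, -5)), Mul(-1, 27563)) = Add(Mul(Mul(-5, Add(1, Mul(-10, 9))), Add(10, Mul(-5, Add(1, Mul(-10, 9))))), Mul(-1, 27563)) = Add(Mul(Mul(-5, Add(1, -90)), Add(10, Mul(-5, Add(1, -90)))), -27563) = Add(Mul(Mul(-5, -89), Add(10, Mul(-5, -89))), -27563) = Add(Mul(445, Add(10, 445)), -27563) = Add(Mul(445, 455), -27563) = Add(202475, -27563) = 174912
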